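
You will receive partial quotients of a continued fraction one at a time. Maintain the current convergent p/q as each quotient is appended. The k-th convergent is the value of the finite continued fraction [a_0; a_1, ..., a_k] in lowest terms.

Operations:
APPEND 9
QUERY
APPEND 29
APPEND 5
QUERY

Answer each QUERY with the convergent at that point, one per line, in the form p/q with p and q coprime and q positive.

9/1
1319/146

APPEND 9: p_0 = 9·1 + 0 = 9, q_0 = 9·0 + 1 = 1 → 9/1
APPEND 29: p_1 = 29·9 + 1 = 262, q_1 = 29·1 + 0 = 29 → 262/29
APPEND 5: p_2 = 5·262 + 9 = 1319, q_2 = 5·29 + 1 = 146 → 1319/146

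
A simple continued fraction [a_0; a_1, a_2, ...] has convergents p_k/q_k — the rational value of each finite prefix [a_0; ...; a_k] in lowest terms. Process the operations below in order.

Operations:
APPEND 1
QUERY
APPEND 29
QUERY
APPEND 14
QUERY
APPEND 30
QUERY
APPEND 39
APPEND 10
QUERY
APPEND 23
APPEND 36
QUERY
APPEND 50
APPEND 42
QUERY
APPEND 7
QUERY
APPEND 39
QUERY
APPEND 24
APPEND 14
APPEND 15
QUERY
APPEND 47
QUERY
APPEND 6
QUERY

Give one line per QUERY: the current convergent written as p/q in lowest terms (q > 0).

1/1
30/29
421/407
12660/12239
4954270/4789519
4124879626/3987709459
8671178673808/8382824313289
60904609140327/58879266302638
2383950935146561/2304674210116171
12120937672137992316/11717863838369889127
570488314720157994487/551517099921922175528
3435050825993085959238/3320820463369902942295

APPEND 1: p_0 = 1·1 + 0 = 1, q_0 = 1·0 + 1 = 1 → 1/1
APPEND 29: p_1 = 29·1 + 1 = 30, q_1 = 29·1 + 0 = 29 → 30/29
APPEND 14: p_2 = 14·30 + 1 = 421, q_2 = 14·29 + 1 = 407 → 421/407
APPEND 30: p_3 = 30·421 + 30 = 12660, q_3 = 30·407 + 29 = 12239 → 12660/12239
APPEND 39: p_4 = 39·12660 + 421 = 494161, q_4 = 39·12239 + 407 = 477728 → 494161/477728
APPEND 10: p_5 = 10·494161 + 12660 = 4954270, q_5 = 10·477728 + 12239 = 4789519 → 4954270/4789519
APPEND 23: p_6 = 23·4954270 + 494161 = 114442371, q_6 = 23·4789519 + 477728 = 110636665 → 114442371/110636665
APPEND 36: p_7 = 36·114442371 + 4954270 = 4124879626, q_7 = 36·110636665 + 4789519 = 3987709459 → 4124879626/3987709459
APPEND 50: p_8 = 50·4124879626 + 114442371 = 206358423671, q_8 = 50·3987709459 + 110636665 = 199496109615 → 206358423671/199496109615
APPEND 42: p_9 = 42·206358423671 + 4124879626 = 8671178673808, q_9 = 42·199496109615 + 3987709459 = 8382824313289 → 8671178673808/8382824313289
APPEND 7: p_10 = 7·8671178673808 + 206358423671 = 60904609140327, q_10 = 7·8382824313289 + 199496109615 = 58879266302638 → 60904609140327/58879266302638
APPEND 39: p_11 = 39·60904609140327 + 8671178673808 = 2383950935146561, q_11 = 39·58879266302638 + 8382824313289 = 2304674210116171 → 2383950935146561/2304674210116171
APPEND 24: p_12 = 24·2383950935146561 + 60904609140327 = 57275727052657791, q_12 = 24·2304674210116171 + 58879266302638 = 55371060309090742 → 57275727052657791/55371060309090742
APPEND 14: p_13 = 14·57275727052657791 + 2383950935146561 = 804244129672355635, q_13 = 14·55371060309090742 + 2304674210116171 = 777499518537386559 → 804244129672355635/777499518537386559
APPEND 15: p_14 = 15·804244129672355635 + 57275727052657791 = 12120937672137992316, q_14 = 15·777499518537386559 + 55371060309090742 = 11717863838369889127 → 12120937672137992316/11717863838369889127
APPEND 47: p_15 = 47·12120937672137992316 + 804244129672355635 = 570488314720157994487, q_15 = 47·11717863838369889127 + 777499518537386559 = 551517099921922175528 → 570488314720157994487/551517099921922175528
APPEND 6: p_16 = 6·570488314720157994487 + 12120937672137992316 = 3435050825993085959238, q_16 = 6·551517099921922175528 + 11717863838369889127 = 3320820463369902942295 → 3435050825993085959238/3320820463369902942295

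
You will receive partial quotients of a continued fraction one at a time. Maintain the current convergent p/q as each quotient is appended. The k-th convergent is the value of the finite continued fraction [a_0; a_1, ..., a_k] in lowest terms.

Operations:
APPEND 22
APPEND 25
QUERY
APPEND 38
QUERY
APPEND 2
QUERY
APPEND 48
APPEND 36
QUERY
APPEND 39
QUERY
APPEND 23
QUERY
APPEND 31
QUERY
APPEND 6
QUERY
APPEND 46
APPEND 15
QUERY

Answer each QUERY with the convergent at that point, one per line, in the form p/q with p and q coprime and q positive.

551/25
20960/951
42471/1927
74186919/3366019
2895349409/131368188
66667223326/3024834343
2069579272515/93901232821
12484142858416/566432231269
8657586404253181/392813190299194

APPEND 22: p_0 = 22·1 + 0 = 22, q_0 = 22·0 + 1 = 1 → 22/1
APPEND 25: p_1 = 25·22 + 1 = 551, q_1 = 25·1 + 0 = 25 → 551/25
APPEND 38: p_2 = 38·551 + 22 = 20960, q_2 = 38·25 + 1 = 951 → 20960/951
APPEND 2: p_3 = 2·20960 + 551 = 42471, q_3 = 2·951 + 25 = 1927 → 42471/1927
APPEND 48: p_4 = 48·42471 + 20960 = 2059568, q_4 = 48·1927 + 951 = 93447 → 2059568/93447
APPEND 36: p_5 = 36·2059568 + 42471 = 74186919, q_5 = 36·93447 + 1927 = 3366019 → 74186919/3366019
APPEND 39: p_6 = 39·74186919 + 2059568 = 2895349409, q_6 = 39·3366019 + 93447 = 131368188 → 2895349409/131368188
APPEND 23: p_7 = 23·2895349409 + 74186919 = 66667223326, q_7 = 23·131368188 + 3366019 = 3024834343 → 66667223326/3024834343
APPEND 31: p_8 = 31·66667223326 + 2895349409 = 2069579272515, q_8 = 31·3024834343 + 131368188 = 93901232821 → 2069579272515/93901232821
APPEND 6: p_9 = 6·2069579272515 + 66667223326 = 12484142858416, q_9 = 6·93901232821 + 3024834343 = 566432231269 → 12484142858416/566432231269
APPEND 46: p_10 = 46·12484142858416 + 2069579272515 = 576340150759651, q_10 = 46·566432231269 + 93901232821 = 26149783871195 → 576340150759651/26149783871195
APPEND 15: p_11 = 15·576340150759651 + 12484142858416 = 8657586404253181, q_11 = 15·26149783871195 + 566432231269 = 392813190299194 → 8657586404253181/392813190299194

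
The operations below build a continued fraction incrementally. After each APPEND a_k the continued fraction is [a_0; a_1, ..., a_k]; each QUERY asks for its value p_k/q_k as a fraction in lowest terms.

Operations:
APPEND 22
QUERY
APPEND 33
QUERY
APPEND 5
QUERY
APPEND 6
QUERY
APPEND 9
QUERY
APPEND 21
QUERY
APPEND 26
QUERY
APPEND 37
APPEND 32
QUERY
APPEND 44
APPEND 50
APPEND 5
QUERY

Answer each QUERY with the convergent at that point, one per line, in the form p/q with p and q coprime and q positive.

22/1
727/33
3657/166
22669/1029
207678/9427
4383907/198996
114189260/5183323
135454558124/6148605627
1497698988730353/67984131041420

APPEND 22: p_0 = 22·1 + 0 = 22, q_0 = 22·0 + 1 = 1 → 22/1
APPEND 33: p_1 = 33·22 + 1 = 727, q_1 = 33·1 + 0 = 33 → 727/33
APPEND 5: p_2 = 5·727 + 22 = 3657, q_2 = 5·33 + 1 = 166 → 3657/166
APPEND 6: p_3 = 6·3657 + 727 = 22669, q_3 = 6·166 + 33 = 1029 → 22669/1029
APPEND 9: p_4 = 9·22669 + 3657 = 207678, q_4 = 9·1029 + 166 = 9427 → 207678/9427
APPEND 21: p_5 = 21·207678 + 22669 = 4383907, q_5 = 21·9427 + 1029 = 198996 → 4383907/198996
APPEND 26: p_6 = 26·4383907 + 207678 = 114189260, q_6 = 26·198996 + 9427 = 5183323 → 114189260/5183323
APPEND 37: p_7 = 37·114189260 + 4383907 = 4229386527, q_7 = 37·5183323 + 198996 = 191981947 → 4229386527/191981947
APPEND 32: p_8 = 32·4229386527 + 114189260 = 135454558124, q_8 = 32·191981947 + 5183323 = 6148605627 → 135454558124/6148605627
APPEND 44: p_9 = 44·135454558124 + 4229386527 = 5964229943983, q_9 = 44·6148605627 + 191981947 = 270730629535 → 5964229943983/270730629535
APPEND 50: p_10 = 50·5964229943983 + 135454558124 = 298346951757274, q_10 = 50·270730629535 + 6148605627 = 13542680082377 → 298346951757274/13542680082377
APPEND 5: p_11 = 5·298346951757274 + 5964229943983 = 1497698988730353, q_11 = 5·13542680082377 + 270730629535 = 67984131041420 → 1497698988730353/67984131041420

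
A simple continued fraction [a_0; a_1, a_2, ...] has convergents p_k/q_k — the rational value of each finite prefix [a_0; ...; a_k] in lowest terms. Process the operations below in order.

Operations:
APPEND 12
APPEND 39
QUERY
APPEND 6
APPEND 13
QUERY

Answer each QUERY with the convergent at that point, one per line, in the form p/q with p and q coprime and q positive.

469/39
37207/3094

APPEND 12: p_0 = 12·1 + 0 = 12, q_0 = 12·0 + 1 = 1 → 12/1
APPEND 39: p_1 = 39·12 + 1 = 469, q_1 = 39·1 + 0 = 39 → 469/39
APPEND 6: p_2 = 6·469 + 12 = 2826, q_2 = 6·39 + 1 = 235 → 2826/235
APPEND 13: p_3 = 13·2826 + 469 = 37207, q_3 = 13·235 + 39 = 3094 → 37207/3094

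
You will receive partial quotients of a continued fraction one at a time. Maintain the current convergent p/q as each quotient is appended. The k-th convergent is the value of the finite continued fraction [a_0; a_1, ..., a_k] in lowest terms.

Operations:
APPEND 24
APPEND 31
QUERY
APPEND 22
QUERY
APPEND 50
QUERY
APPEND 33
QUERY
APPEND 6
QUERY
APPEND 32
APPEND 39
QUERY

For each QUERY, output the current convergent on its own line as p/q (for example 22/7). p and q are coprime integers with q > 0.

APPEND 24: p_0 = 24·1 + 0 = 24, q_0 = 24·0 + 1 = 1 → 24/1
APPEND 31: p_1 = 31·24 + 1 = 745, q_1 = 31·1 + 0 = 31 → 745/31
APPEND 22: p_2 = 22·745 + 24 = 16414, q_2 = 22·31 + 1 = 683 → 16414/683
APPEND 50: p_3 = 50·16414 + 745 = 821445, q_3 = 50·683 + 31 = 34181 → 821445/34181
APPEND 33: p_4 = 33·821445 + 16414 = 27124099, q_4 = 33·34181 + 683 = 1128656 → 27124099/1128656
APPEND 6: p_5 = 6·27124099 + 821445 = 163566039, q_5 = 6·1128656 + 34181 = 6806117 → 163566039/6806117
APPEND 32: p_6 = 32·163566039 + 27124099 = 5261237347, q_6 = 32·6806117 + 1128656 = 218924400 → 5261237347/218924400
APPEND 39: p_7 = 39·5261237347 + 163566039 = 205351822572, q_7 = 39·218924400 + 6806117 = 8544857717 → 205351822572/8544857717

745/31
16414/683
821445/34181
27124099/1128656
163566039/6806117
205351822572/8544857717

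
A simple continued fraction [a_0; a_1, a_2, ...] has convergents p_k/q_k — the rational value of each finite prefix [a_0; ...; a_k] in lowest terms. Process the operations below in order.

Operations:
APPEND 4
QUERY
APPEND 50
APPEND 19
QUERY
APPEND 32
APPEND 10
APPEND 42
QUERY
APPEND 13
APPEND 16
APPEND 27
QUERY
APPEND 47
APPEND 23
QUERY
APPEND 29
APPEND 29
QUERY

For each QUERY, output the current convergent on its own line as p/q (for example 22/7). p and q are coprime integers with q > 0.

4/1
3823/951
51748643/12872864
293222565377/72941317627
317516023807839/78984498053390
267748468621680064/66604444541186429

APPEND 4: p_0 = 4·1 + 0 = 4, q_0 = 4·0 + 1 = 1 → 4/1
APPEND 50: p_1 = 50·4 + 1 = 201, q_1 = 50·1 + 0 = 50 → 201/50
APPEND 19: p_2 = 19·201 + 4 = 3823, q_2 = 19·50 + 1 = 951 → 3823/951
APPEND 32: p_3 = 32·3823 + 201 = 122537, q_3 = 32·951 + 50 = 30482 → 122537/30482
APPEND 10: p_4 = 10·122537 + 3823 = 1229193, q_4 = 10·30482 + 951 = 305771 → 1229193/305771
APPEND 42: p_5 = 42·1229193 + 122537 = 51748643, q_5 = 42·305771 + 30482 = 12872864 → 51748643/12872864
APPEND 13: p_6 = 13·51748643 + 1229193 = 673961552, q_6 = 13·12872864 + 305771 = 167653003 → 673961552/167653003
APPEND 16: p_7 = 16·673961552 + 51748643 = 10835133475, q_7 = 16·167653003 + 12872864 = 2695320912 → 10835133475/2695320912
APPEND 27: p_8 = 27·10835133475 + 673961552 = 293222565377, q_8 = 27·2695320912 + 167653003 = 72941317627 → 293222565377/72941317627
APPEND 47: p_9 = 47·293222565377 + 10835133475 = 13792295706194, q_9 = 47·72941317627 + 2695320912 = 3430937249381 → 13792295706194/3430937249381
APPEND 23: p_10 = 23·13792295706194 + 293222565377 = 317516023807839, q_10 = 23·3430937249381 + 72941317627 = 78984498053390 → 317516023807839/78984498053390
APPEND 29: p_11 = 29·317516023807839 + 13792295706194 = 9221756986133525, q_11 = 29·78984498053390 + 3430937249381 = 2293981380797691 → 9221756986133525/2293981380797691
APPEND 29: p_12 = 29·9221756986133525 + 317516023807839 = 267748468621680064, q_12 = 29·2293981380797691 + 78984498053390 = 66604444541186429 → 267748468621680064/66604444541186429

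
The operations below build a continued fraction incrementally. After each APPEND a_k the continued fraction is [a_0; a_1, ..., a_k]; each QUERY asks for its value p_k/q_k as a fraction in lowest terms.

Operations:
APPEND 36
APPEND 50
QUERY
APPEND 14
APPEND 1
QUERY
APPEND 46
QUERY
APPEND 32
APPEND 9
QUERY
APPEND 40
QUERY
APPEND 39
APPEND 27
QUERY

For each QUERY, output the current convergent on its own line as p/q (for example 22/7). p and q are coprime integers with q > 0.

APPEND 36: p_0 = 36·1 + 0 = 36, q_0 = 36·0 + 1 = 1 → 36/1
APPEND 50: p_1 = 50·36 + 1 = 1801, q_1 = 50·1 + 0 = 50 → 1801/50
APPEND 14: p_2 = 14·1801 + 36 = 25250, q_2 = 14·50 + 1 = 701 → 25250/701
APPEND 1: p_3 = 1·25250 + 1801 = 27051, q_3 = 1·701 + 50 = 751 → 27051/751
APPEND 46: p_4 = 46·27051 + 25250 = 1269596, q_4 = 46·751 + 701 = 35247 → 1269596/35247
APPEND 32: p_5 = 32·1269596 + 27051 = 40654123, q_5 = 32·35247 + 751 = 1128655 → 40654123/1128655
APPEND 9: p_6 = 9·40654123 + 1269596 = 367156703, q_6 = 9·1128655 + 35247 = 10193142 → 367156703/10193142
APPEND 40: p_7 = 40·367156703 + 40654123 = 14726922243, q_7 = 40·10193142 + 1128655 = 408854335 → 14726922243/408854335
APPEND 39: p_8 = 39·14726922243 + 367156703 = 574717124180, q_8 = 39·408854335 + 10193142 = 15955512207 → 574717124180/15955512207
APPEND 27: p_9 = 27·574717124180 + 14726922243 = 15532089275103, q_9 = 27·15955512207 + 408854335 = 431207683924 → 15532089275103/431207683924

1801/50
27051/751
1269596/35247
367156703/10193142
14726922243/408854335
15532089275103/431207683924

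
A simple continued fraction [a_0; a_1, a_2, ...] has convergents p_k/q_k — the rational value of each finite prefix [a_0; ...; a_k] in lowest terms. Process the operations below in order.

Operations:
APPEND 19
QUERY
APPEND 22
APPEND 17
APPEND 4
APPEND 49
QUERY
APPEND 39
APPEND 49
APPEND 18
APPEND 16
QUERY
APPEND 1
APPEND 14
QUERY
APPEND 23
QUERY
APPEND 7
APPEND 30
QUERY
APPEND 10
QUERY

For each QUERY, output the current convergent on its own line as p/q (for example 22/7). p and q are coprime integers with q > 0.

19/1
1427505/74953
790095294659/41484977370
12540373344029/658448554124
289267892487622/15188385571763
61411736515209112/3224502812265713
616154780772848503/32352005270213595

APPEND 19: p_0 = 19·1 + 0 = 19, q_0 = 19·0 + 1 = 1 → 19/1
APPEND 22: p_1 = 22·19 + 1 = 419, q_1 = 22·1 + 0 = 22 → 419/22
APPEND 17: p_2 = 17·419 + 19 = 7142, q_2 = 17·22 + 1 = 375 → 7142/375
APPEND 4: p_3 = 4·7142 + 419 = 28987, q_3 = 4·375 + 22 = 1522 → 28987/1522
APPEND 49: p_4 = 49·28987 + 7142 = 1427505, q_4 = 49·1522 + 375 = 74953 → 1427505/74953
APPEND 39: p_5 = 39·1427505 + 28987 = 55701682, q_5 = 39·74953 + 1522 = 2924689 → 55701682/2924689
APPEND 49: p_6 = 49·55701682 + 1427505 = 2730809923, q_6 = 49·2924689 + 74953 = 143384714 → 2730809923/143384714
APPEND 18: p_7 = 18·2730809923 + 55701682 = 49210280296, q_7 = 18·143384714 + 2924689 = 2583849541 → 49210280296/2583849541
APPEND 16: p_8 = 16·49210280296 + 2730809923 = 790095294659, q_8 = 16·2583849541 + 143384714 = 41484977370 → 790095294659/41484977370
APPEND 1: p_9 = 1·790095294659 + 49210280296 = 839305574955, q_9 = 1·41484977370 + 2583849541 = 44068826911 → 839305574955/44068826911
APPEND 14: p_10 = 14·839305574955 + 790095294659 = 12540373344029, q_10 = 14·44068826911 + 41484977370 = 658448554124 → 12540373344029/658448554124
APPEND 23: p_11 = 23·12540373344029 + 839305574955 = 289267892487622, q_11 = 23·658448554124 + 44068826911 = 15188385571763 → 289267892487622/15188385571763
APPEND 7: p_12 = 7·289267892487622 + 12540373344029 = 2037415620757383, q_12 = 7·15188385571763 + 658448554124 = 106977147556465 → 2037415620757383/106977147556465
APPEND 30: p_13 = 30·2037415620757383 + 289267892487622 = 61411736515209112, q_13 = 30·106977147556465 + 15188385571763 = 3224502812265713 → 61411736515209112/3224502812265713
APPEND 10: p_14 = 10·61411736515209112 + 2037415620757383 = 616154780772848503, q_14 = 10·3224502812265713 + 106977147556465 = 32352005270213595 → 616154780772848503/32352005270213595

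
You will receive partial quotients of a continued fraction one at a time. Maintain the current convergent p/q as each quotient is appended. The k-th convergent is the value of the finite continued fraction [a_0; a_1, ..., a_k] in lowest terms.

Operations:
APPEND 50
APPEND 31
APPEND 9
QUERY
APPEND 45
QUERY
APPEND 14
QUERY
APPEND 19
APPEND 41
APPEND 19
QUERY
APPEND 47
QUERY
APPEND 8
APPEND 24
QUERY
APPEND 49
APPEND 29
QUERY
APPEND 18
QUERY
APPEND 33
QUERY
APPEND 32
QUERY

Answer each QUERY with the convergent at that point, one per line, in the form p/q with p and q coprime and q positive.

14009/280
631956/12631
8861393/177114
131987136407/2638046826
6210333207865/124126867613
1201762000391713/24019798573133
1710350189488196369/34185027507639296
30845239563459527906/616508460920578575
1019603255783652617267/20378964237886732271
32658149424640343280450/652743364073296011247

APPEND 50: p_0 = 50·1 + 0 = 50, q_0 = 50·0 + 1 = 1 → 50/1
APPEND 31: p_1 = 31·50 + 1 = 1551, q_1 = 31·1 + 0 = 31 → 1551/31
APPEND 9: p_2 = 9·1551 + 50 = 14009, q_2 = 9·31 + 1 = 280 → 14009/280
APPEND 45: p_3 = 45·14009 + 1551 = 631956, q_3 = 45·280 + 31 = 12631 → 631956/12631
APPEND 14: p_4 = 14·631956 + 14009 = 8861393, q_4 = 14·12631 + 280 = 177114 → 8861393/177114
APPEND 19: p_5 = 19·8861393 + 631956 = 168998423, q_5 = 19·177114 + 12631 = 3377797 → 168998423/3377797
APPEND 41: p_6 = 41·168998423 + 8861393 = 6937796736, q_6 = 41·3377797 + 177114 = 138666791 → 6937796736/138666791
APPEND 19: p_7 = 19·6937796736 + 168998423 = 131987136407, q_7 = 19·138666791 + 3377797 = 2638046826 → 131987136407/2638046826
APPEND 47: p_8 = 47·131987136407 + 6937796736 = 6210333207865, q_8 = 47·2638046826 + 138666791 = 124126867613 → 6210333207865/124126867613
APPEND 8: p_9 = 8·6210333207865 + 131987136407 = 49814652799327, q_9 = 8·124126867613 + 2638046826 = 995652987730 → 49814652799327/995652987730
APPEND 24: p_10 = 24·49814652799327 + 6210333207865 = 1201762000391713, q_10 = 24·995652987730 + 124126867613 = 24019798573133 → 1201762000391713/24019798573133
APPEND 49: p_11 = 49·1201762000391713 + 49814652799327 = 58936152671993264, q_11 = 49·24019798573133 + 995652987730 = 1177965783071247 → 58936152671993264/1177965783071247
APPEND 29: p_12 = 29·58936152671993264 + 1201762000391713 = 1710350189488196369, q_12 = 29·1177965783071247 + 24019798573133 = 34185027507639296 → 1710350189488196369/34185027507639296
APPEND 18: p_13 = 18·1710350189488196369 + 58936152671993264 = 30845239563459527906, q_13 = 18·34185027507639296 + 1177965783071247 = 616508460920578575 → 30845239563459527906/616508460920578575
APPEND 33: p_14 = 33·30845239563459527906 + 1710350189488196369 = 1019603255783652617267, q_14 = 33·616508460920578575 + 34185027507639296 = 20378964237886732271 → 1019603255783652617267/20378964237886732271
APPEND 32: p_15 = 32·1019603255783652617267 + 30845239563459527906 = 32658149424640343280450, q_15 = 32·20378964237886732271 + 616508460920578575 = 652743364073296011247 → 32658149424640343280450/652743364073296011247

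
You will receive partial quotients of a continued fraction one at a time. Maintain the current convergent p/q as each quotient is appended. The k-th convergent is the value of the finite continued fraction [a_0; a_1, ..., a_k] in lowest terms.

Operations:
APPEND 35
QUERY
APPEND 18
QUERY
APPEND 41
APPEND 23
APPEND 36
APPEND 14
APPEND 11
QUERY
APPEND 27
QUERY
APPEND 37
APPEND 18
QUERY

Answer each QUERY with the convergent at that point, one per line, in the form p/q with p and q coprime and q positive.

APPEND 35: p_0 = 35·1 + 0 = 35, q_0 = 35·0 + 1 = 1 → 35/1
APPEND 18: p_1 = 18·35 + 1 = 631, q_1 = 18·1 + 0 = 18 → 631/18
APPEND 41: p_2 = 41·631 + 35 = 25906, q_2 = 41·18 + 1 = 739 → 25906/739
APPEND 23: p_3 = 23·25906 + 631 = 596469, q_3 = 23·739 + 18 = 17015 → 596469/17015
APPEND 36: p_4 = 36·596469 + 25906 = 21498790, q_4 = 36·17015 + 739 = 613279 → 21498790/613279
APPEND 14: p_5 = 14·21498790 + 596469 = 301579529, q_5 = 14·613279 + 17015 = 8602921 → 301579529/8602921
APPEND 11: p_6 = 11·301579529 + 21498790 = 3338873609, q_6 = 11·8602921 + 613279 = 95245410 → 3338873609/95245410
APPEND 27: p_7 = 27·3338873609 + 301579529 = 90451166972, q_7 = 27·95245410 + 8602921 = 2580228991 → 90451166972/2580228991
APPEND 37: p_8 = 37·90451166972 + 3338873609 = 3350032051573, q_8 = 37·2580228991 + 95245410 = 95563718077 → 3350032051573/95563718077
APPEND 18: p_9 = 18·3350032051573 + 90451166972 = 60391028095286, q_9 = 18·95563718077 + 2580228991 = 1722727154377 → 60391028095286/1722727154377

35/1
631/18
3338873609/95245410
90451166972/2580228991
60391028095286/1722727154377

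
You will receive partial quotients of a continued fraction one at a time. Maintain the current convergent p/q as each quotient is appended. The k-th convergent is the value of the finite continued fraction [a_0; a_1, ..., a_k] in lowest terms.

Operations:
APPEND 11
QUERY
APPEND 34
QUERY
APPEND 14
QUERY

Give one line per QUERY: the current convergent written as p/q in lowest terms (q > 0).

11/1
375/34
5261/477

APPEND 11: p_0 = 11·1 + 0 = 11, q_0 = 11·0 + 1 = 1 → 11/1
APPEND 34: p_1 = 34·11 + 1 = 375, q_1 = 34·1 + 0 = 34 → 375/34
APPEND 14: p_2 = 14·375 + 11 = 5261, q_2 = 14·34 + 1 = 477 → 5261/477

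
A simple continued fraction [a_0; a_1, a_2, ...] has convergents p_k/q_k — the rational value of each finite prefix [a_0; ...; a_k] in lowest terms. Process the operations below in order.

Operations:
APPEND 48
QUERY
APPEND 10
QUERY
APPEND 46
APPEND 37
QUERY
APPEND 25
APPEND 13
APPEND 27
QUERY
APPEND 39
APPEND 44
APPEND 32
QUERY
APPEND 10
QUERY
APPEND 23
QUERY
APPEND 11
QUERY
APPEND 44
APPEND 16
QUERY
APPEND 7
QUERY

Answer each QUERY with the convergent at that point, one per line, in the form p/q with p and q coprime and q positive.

APPEND 48: p_0 = 48·1 + 0 = 48, q_0 = 48·0 + 1 = 1 → 48/1
APPEND 10: p_1 = 10·48 + 1 = 481, q_1 = 10·1 + 0 = 10 → 481/10
APPEND 46: p_2 = 46·481 + 48 = 22174, q_2 = 46·10 + 1 = 461 → 22174/461
APPEND 37: p_3 = 37·22174 + 481 = 820919, q_3 = 37·461 + 10 = 17067 → 820919/17067
APPEND 25: p_4 = 25·820919 + 22174 = 20545149, q_4 = 25·17067 + 461 = 427136 → 20545149/427136
APPEND 13: p_5 = 13·20545149 + 820919 = 267907856, q_5 = 13·427136 + 17067 = 5569835 → 267907856/5569835
APPEND 27: p_6 = 27·267907856 + 20545149 = 7254057261, q_6 = 27·5569835 + 427136 = 150812681 → 7254057261/150812681
APPEND 39: p_7 = 39·7254057261 + 267907856 = 283176141035, q_7 = 39·150812681 + 5569835 = 5887264394 → 283176141035/5887264394
APPEND 44: p_8 = 44·283176141035 + 7254057261 = 12467004262801, q_8 = 44·5887264394 + 150812681 = 259190446017 → 12467004262801/259190446017
APPEND 32: p_9 = 32·12467004262801 + 283176141035 = 399227312550667, q_9 = 32·259190446017 + 5887264394 = 8299981536938 → 399227312550667/8299981536938
APPEND 10: p_10 = 10·399227312550667 + 12467004262801 = 4004740129769471, q_10 = 10·8299981536938 + 259190446017 = 83259005815397 → 4004740129769471/83259005815397
APPEND 23: p_11 = 23·4004740129769471 + 399227312550667 = 92508250297248500, q_11 = 23·83259005815397 + 8299981536938 = 1923257115291069 → 92508250297248500/1923257115291069
APPEND 11: p_12 = 11·92508250297248500 + 4004740129769471 = 1021595493399502971, q_12 = 11·1923257115291069 + 83259005815397 = 21239087274017156 → 1021595493399502971/21239087274017156
APPEND 44: p_13 = 44·1021595493399502971 + 92508250297248500 = 45042709959875379224, q_13 = 44·21239087274017156 + 1923257115291069 = 936443097172045933 → 45042709959875379224/936443097172045933
APPEND 16: p_14 = 16·45042709959875379224 + 1021595493399502971 = 721704954851405570555, q_14 = 16·936443097172045933 + 21239087274017156 = 15004328642026752084 → 721704954851405570555/15004328642026752084
APPEND 7: p_15 = 7·721704954851405570555 + 45042709959875379224 = 5096977393919714373109, q_15 = 7·15004328642026752084 + 936443097172045933 = 105966743591359310521 → 5096977393919714373109/105966743591359310521

48/1
481/10
820919/17067
7254057261/150812681
399227312550667/8299981536938
4004740129769471/83259005815397
92508250297248500/1923257115291069
1021595493399502971/21239087274017156
721704954851405570555/15004328642026752084
5096977393919714373109/105966743591359310521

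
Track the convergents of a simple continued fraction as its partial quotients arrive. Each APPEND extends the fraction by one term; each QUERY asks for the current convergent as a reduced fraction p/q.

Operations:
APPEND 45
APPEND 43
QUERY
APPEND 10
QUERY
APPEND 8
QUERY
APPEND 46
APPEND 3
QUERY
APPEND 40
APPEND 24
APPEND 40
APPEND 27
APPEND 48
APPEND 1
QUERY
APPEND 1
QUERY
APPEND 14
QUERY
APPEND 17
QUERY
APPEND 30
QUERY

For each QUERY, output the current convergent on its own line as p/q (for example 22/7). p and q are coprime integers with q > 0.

APPEND 45: p_0 = 45·1 + 0 = 45, q_0 = 45·0 + 1 = 1 → 45/1
APPEND 43: p_1 = 43·45 + 1 = 1936, q_1 = 43·1 + 0 = 43 → 1936/43
APPEND 10: p_2 = 10·1936 + 45 = 19405, q_2 = 10·43 + 1 = 431 → 19405/431
APPEND 8: p_3 = 8·19405 + 1936 = 157176, q_3 = 8·431 + 43 = 3491 → 157176/3491
APPEND 46: p_4 = 46·157176 + 19405 = 7249501, q_4 = 46·3491 + 431 = 161017 → 7249501/161017
APPEND 3: p_5 = 3·7249501 + 157176 = 21905679, q_5 = 3·161017 + 3491 = 486542 → 21905679/486542
APPEND 40: p_6 = 40·21905679 + 7249501 = 883476661, q_6 = 40·486542 + 161017 = 19622697 → 883476661/19622697
APPEND 24: p_7 = 24·883476661 + 21905679 = 21225345543, q_7 = 24·19622697 + 486542 = 471431270 → 21225345543/471431270
APPEND 40: p_8 = 40·21225345543 + 883476661 = 849897298381, q_8 = 40·471431270 + 19622697 = 18876873497 → 849897298381/18876873497
APPEND 27: p_9 = 27·849897298381 + 21225345543 = 22968452401830, q_9 = 27·18876873497 + 471431270 = 510147015689 → 22968452401830/510147015689
APPEND 48: p_10 = 48·22968452401830 + 849897298381 = 1103335612586221, q_10 = 48·510147015689 + 18876873497 = 24505933626569 → 1103335612586221/24505933626569
APPEND 1: p_11 = 1·1103335612586221 + 22968452401830 = 1126304064988051, q_11 = 1·24505933626569 + 510147015689 = 25016080642258 → 1126304064988051/25016080642258
APPEND 1: p_12 = 1·1126304064988051 + 1103335612586221 = 2229639677574272, q_12 = 1·25016080642258 + 24505933626569 = 49522014268827 → 2229639677574272/49522014268827
APPEND 14: p_13 = 14·2229639677574272 + 1126304064988051 = 32341259551027859, q_13 = 14·49522014268827 + 25016080642258 = 718324280405836 → 32341259551027859/718324280405836
APPEND 17: p_14 = 17·32341259551027859 + 2229639677574272 = 552031052045047875, q_14 = 17·718324280405836 + 49522014268827 = 12261034781168039 → 552031052045047875/12261034781168039
APPEND 30: p_15 = 30·552031052045047875 + 32341259551027859 = 16593272820902464109, q_15 = 30·12261034781168039 + 718324280405836 = 368549367715447006 → 16593272820902464109/368549367715447006

1936/43
19405/431
157176/3491
21905679/486542
1126304064988051/25016080642258
2229639677574272/49522014268827
32341259551027859/718324280405836
552031052045047875/12261034781168039
16593272820902464109/368549367715447006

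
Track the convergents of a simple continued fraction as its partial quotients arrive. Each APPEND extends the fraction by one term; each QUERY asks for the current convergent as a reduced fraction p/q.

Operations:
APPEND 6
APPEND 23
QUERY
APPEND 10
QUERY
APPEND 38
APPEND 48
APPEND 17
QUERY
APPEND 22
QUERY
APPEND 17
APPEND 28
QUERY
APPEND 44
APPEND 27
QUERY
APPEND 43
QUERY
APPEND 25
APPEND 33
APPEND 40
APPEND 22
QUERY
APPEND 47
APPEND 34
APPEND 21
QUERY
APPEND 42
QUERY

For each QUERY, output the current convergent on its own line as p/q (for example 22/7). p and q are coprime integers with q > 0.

APPEND 6: p_0 = 6·1 + 0 = 6, q_0 = 6·0 + 1 = 1 → 6/1
APPEND 23: p_1 = 23·6 + 1 = 139, q_1 = 23·1 + 0 = 23 → 139/23
APPEND 10: p_2 = 10·139 + 6 = 1396, q_2 = 10·23 + 1 = 231 → 1396/231
APPEND 38: p_3 = 38·1396 + 139 = 53187, q_3 = 38·231 + 23 = 8801 → 53187/8801
APPEND 48: p_4 = 48·53187 + 1396 = 2554372, q_4 = 48·8801 + 231 = 422679 → 2554372/422679
APPEND 17: p_5 = 17·2554372 + 53187 = 43477511, q_5 = 17·422679 + 8801 = 7194344 → 43477511/7194344
APPEND 22: p_6 = 22·43477511 + 2554372 = 959059614, q_6 = 22·7194344 + 422679 = 158698247 → 959059614/158698247
APPEND 17: p_7 = 17·959059614 + 43477511 = 16347490949, q_7 = 17·158698247 + 7194344 = 2705064543 → 16347490949/2705064543
APPEND 28: p_8 = 28·16347490949 + 959059614 = 458688806186, q_8 = 28·2705064543 + 158698247 = 75900505451 → 458688806186/75900505451
APPEND 44: p_9 = 44·458688806186 + 16347490949 = 20198654963133, q_9 = 44·75900505451 + 2705064543 = 3342327304387 → 20198654963133/3342327304387
APPEND 27: p_10 = 27·20198654963133 + 458688806186 = 545822372810777, q_10 = 27·3342327304387 + 75900505451 = 90318737723900 → 545822372810777/90318737723900
APPEND 43: p_11 = 43·545822372810777 + 20198654963133 = 23490560685826544, q_11 = 43·90318737723900 + 3342327304387 = 3887048049432087 → 23490560685826544/3887048049432087
APPEND 25: p_12 = 25·23490560685826544 + 545822372810777 = 587809839518474377, q_12 = 25·3887048049432087 + 90318737723900 = 97266519973526075 → 587809839518474377/97266519973526075
APPEND 33: p_13 = 33·587809839518474377 + 23490560685826544 = 19421215264795480985, q_13 = 33·97266519973526075 + 3887048049432087 = 3213682207175792562 → 19421215264795480985/3213682207175792562
APPEND 40: p_14 = 40·19421215264795480985 + 587809839518474377 = 777436420431337713777, q_14 = 40·3213682207175792562 + 97266519973526075 = 128644554807005228555 → 777436420431337713777/128644554807005228555
APPEND 22: p_15 = 22·777436420431337713777 + 19421215264795480985 = 17123022464754225184079, q_15 = 22·128644554807005228555 + 3213682207175792562 = 2833393887961290820772 → 17123022464754225184079/2833393887961290820772
APPEND 47: p_16 = 47·17123022464754225184079 + 777436420431337713777 = 805559492263879921365490, q_16 = 47·2833393887961290820772 + 128644554807005228555 = 133298157288987673804839 → 805559492263879921365490/133298157288987673804839
APPEND 34: p_17 = 34·805559492263879921365490 + 17123022464754225184079 = 27406145759436671551610739, q_17 = 34·133298157288987673804839 + 2833393887961290820772 = 4534970741713542200185298 → 27406145759436671551610739/4534970741713542200185298
APPEND 21: p_18 = 21·27406145759436671551610739 + 805559492263879921365490 = 576334620440433982505191009, q_18 = 21·4534970741713542200185298 + 133298157288987673804839 = 95367683733273373877696097 → 576334620440433982505191009/95367683733273373877696097
APPEND 42: p_19 = 42·576334620440433982505191009 + 27406145759436671551610739 = 24233460204257663936769633117, q_19 = 42·95367683733273373877696097 + 4534970741713542200185298 = 4009977687539195245063421372 → 24233460204257663936769633117/4009977687539195245063421372

139/23
1396/231
43477511/7194344
959059614/158698247
458688806186/75900505451
545822372810777/90318737723900
23490560685826544/3887048049432087
17123022464754225184079/2833393887961290820772
576334620440433982505191009/95367683733273373877696097
24233460204257663936769633117/4009977687539195245063421372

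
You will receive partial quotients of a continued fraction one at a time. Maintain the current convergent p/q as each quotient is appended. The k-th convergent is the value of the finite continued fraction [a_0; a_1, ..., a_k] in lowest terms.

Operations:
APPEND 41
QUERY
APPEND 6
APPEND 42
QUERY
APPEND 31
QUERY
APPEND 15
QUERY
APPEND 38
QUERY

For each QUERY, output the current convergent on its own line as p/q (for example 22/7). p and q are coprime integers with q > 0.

APPEND 41: p_0 = 41·1 + 0 = 41, q_0 = 41·0 + 1 = 1 → 41/1
APPEND 6: p_1 = 6·41 + 1 = 247, q_1 = 6·1 + 0 = 6 → 247/6
APPEND 42: p_2 = 42·247 + 41 = 10415, q_2 = 42·6 + 1 = 253 → 10415/253
APPEND 31: p_3 = 31·10415 + 247 = 323112, q_3 = 31·253 + 6 = 7849 → 323112/7849
APPEND 15: p_4 = 15·323112 + 10415 = 4857095, q_4 = 15·7849 + 253 = 117988 → 4857095/117988
APPEND 38: p_5 = 38·4857095 + 323112 = 184892722, q_5 = 38·117988 + 7849 = 4491393 → 184892722/4491393

41/1
10415/253
323112/7849
4857095/117988
184892722/4491393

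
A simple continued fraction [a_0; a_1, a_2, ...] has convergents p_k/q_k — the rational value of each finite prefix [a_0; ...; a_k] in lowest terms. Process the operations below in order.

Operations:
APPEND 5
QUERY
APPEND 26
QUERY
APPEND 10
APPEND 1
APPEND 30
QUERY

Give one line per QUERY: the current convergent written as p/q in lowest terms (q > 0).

5/1
131/26
44695/8871

APPEND 5: p_0 = 5·1 + 0 = 5, q_0 = 5·0 + 1 = 1 → 5/1
APPEND 26: p_1 = 26·5 + 1 = 131, q_1 = 26·1 + 0 = 26 → 131/26
APPEND 10: p_2 = 10·131 + 5 = 1315, q_2 = 10·26 + 1 = 261 → 1315/261
APPEND 1: p_3 = 1·1315 + 131 = 1446, q_3 = 1·261 + 26 = 287 → 1446/287
APPEND 30: p_4 = 30·1446 + 1315 = 44695, q_4 = 30·287 + 261 = 8871 → 44695/8871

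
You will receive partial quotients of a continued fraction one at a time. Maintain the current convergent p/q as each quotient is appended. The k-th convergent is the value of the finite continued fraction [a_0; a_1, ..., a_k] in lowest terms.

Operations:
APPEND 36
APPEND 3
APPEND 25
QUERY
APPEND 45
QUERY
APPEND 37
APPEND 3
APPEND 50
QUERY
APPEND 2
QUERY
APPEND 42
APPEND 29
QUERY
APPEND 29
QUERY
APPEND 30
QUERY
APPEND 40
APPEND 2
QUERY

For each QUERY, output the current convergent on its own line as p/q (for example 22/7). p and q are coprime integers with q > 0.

2761/76
124354/3423
701400409/19306927
1416736749/38997458
1747342708892/48097802185
50733142901735/1396493463528
1523741629760942/41942901708025
123524538296439772/3400168025277081

APPEND 36: p_0 = 36·1 + 0 = 36, q_0 = 36·0 + 1 = 1 → 36/1
APPEND 3: p_1 = 3·36 + 1 = 109, q_1 = 3·1 + 0 = 3 → 109/3
APPEND 25: p_2 = 25·109 + 36 = 2761, q_2 = 25·3 + 1 = 76 → 2761/76
APPEND 45: p_3 = 45·2761 + 109 = 124354, q_3 = 45·76 + 3 = 3423 → 124354/3423
APPEND 37: p_4 = 37·124354 + 2761 = 4603859, q_4 = 37·3423 + 76 = 126727 → 4603859/126727
APPEND 3: p_5 = 3·4603859 + 124354 = 13935931, q_5 = 3·126727 + 3423 = 383604 → 13935931/383604
APPEND 50: p_6 = 50·13935931 + 4603859 = 701400409, q_6 = 50·383604 + 126727 = 19306927 → 701400409/19306927
APPEND 2: p_7 = 2·701400409 + 13935931 = 1416736749, q_7 = 2·19306927 + 383604 = 38997458 → 1416736749/38997458
APPEND 42: p_8 = 42·1416736749 + 701400409 = 60204343867, q_8 = 42·38997458 + 19306927 = 1657200163 → 60204343867/1657200163
APPEND 29: p_9 = 29·60204343867 + 1416736749 = 1747342708892, q_9 = 29·1657200163 + 38997458 = 48097802185 → 1747342708892/48097802185
APPEND 29: p_10 = 29·1747342708892 + 60204343867 = 50733142901735, q_10 = 29·48097802185 + 1657200163 = 1396493463528 → 50733142901735/1396493463528
APPEND 30: p_11 = 30·50733142901735 + 1747342708892 = 1523741629760942, q_11 = 30·1396493463528 + 48097802185 = 41942901708025 → 1523741629760942/41942901708025
APPEND 40: p_12 = 40·1523741629760942 + 50733142901735 = 61000398333339415, q_12 = 40·41942901708025 + 1396493463528 = 1679112561784528 → 61000398333339415/1679112561784528
APPEND 2: p_13 = 2·61000398333339415 + 1523741629760942 = 123524538296439772, q_13 = 2·1679112561784528 + 41942901708025 = 3400168025277081 → 123524538296439772/3400168025277081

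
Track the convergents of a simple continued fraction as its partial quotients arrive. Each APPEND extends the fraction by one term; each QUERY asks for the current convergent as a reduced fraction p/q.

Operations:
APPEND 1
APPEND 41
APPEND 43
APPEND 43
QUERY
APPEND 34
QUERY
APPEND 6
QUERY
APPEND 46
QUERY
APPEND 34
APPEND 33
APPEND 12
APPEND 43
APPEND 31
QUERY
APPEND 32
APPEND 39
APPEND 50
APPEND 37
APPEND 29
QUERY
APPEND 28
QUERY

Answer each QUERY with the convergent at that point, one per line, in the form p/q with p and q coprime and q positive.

77743/75893
2645069/2582126
15948157/15568649
736260291/718739980
13303227149427020/12986658838177969
894102814004895288086035/872826426348480281174621
25065681232314568654437366/24469209392144371979174351

APPEND 1: p_0 = 1·1 + 0 = 1, q_0 = 1·0 + 1 = 1 → 1/1
APPEND 41: p_1 = 41·1 + 1 = 42, q_1 = 41·1 + 0 = 41 → 42/41
APPEND 43: p_2 = 43·42 + 1 = 1807, q_2 = 43·41 + 1 = 1764 → 1807/1764
APPEND 43: p_3 = 43·1807 + 42 = 77743, q_3 = 43·1764 + 41 = 75893 → 77743/75893
APPEND 34: p_4 = 34·77743 + 1807 = 2645069, q_4 = 34·75893 + 1764 = 2582126 → 2645069/2582126
APPEND 6: p_5 = 6·2645069 + 77743 = 15948157, q_5 = 6·2582126 + 75893 = 15568649 → 15948157/15568649
APPEND 46: p_6 = 46·15948157 + 2645069 = 736260291, q_6 = 46·15568649 + 2582126 = 718739980 → 736260291/718739980
APPEND 34: p_7 = 34·736260291 + 15948157 = 25048798051, q_7 = 34·718739980 + 15568649 = 24452727969 → 25048798051/24452727969
APPEND 33: p_8 = 33·25048798051 + 736260291 = 827346595974, q_8 = 33·24452727969 + 718739980 = 807658762957 → 827346595974/807658762957
APPEND 12: p_9 = 12·827346595974 + 25048798051 = 9953207949739, q_9 = 12·807658762957 + 24452727969 = 9716357883453 → 9953207949739/9716357883453
APPEND 43: p_10 = 43·9953207949739 + 827346595974 = 428815288434751, q_10 = 43·9716357883453 + 807658762957 = 418611047751436 → 428815288434751/418611047751436
APPEND 31: p_11 = 31·428815288434751 + 9953207949739 = 13303227149427020, q_11 = 31·418611047751436 + 9716357883453 = 12986658838177969 → 13303227149427020/12986658838177969
APPEND 32: p_12 = 32·13303227149427020 + 428815288434751 = 426132084070099391, q_12 = 32·12986658838177969 + 418611047751436 = 415991693869446444 → 426132084070099391/415991693869446444
APPEND 39: p_13 = 39·426132084070099391 + 13303227149427020 = 16632454505883303269, q_13 = 39·415991693869446444 + 12986658838177969 = 16236662719746589285 → 16632454505883303269/16236662719746589285
APPEND 50: p_14 = 50·16632454505883303269 + 426132084070099391 = 832048857378235262841, q_14 = 50·16236662719746589285 + 415991693869446444 = 812249127681198910694 → 832048857378235262841/812249127681198910694
APPEND 37: p_15 = 37·832048857378235262841 + 16632454505883303269 = 30802440177500588028386, q_15 = 37·812249127681198910694 + 16236662719746589285 = 30069454386924106284963 → 30802440177500588028386/30069454386924106284963
APPEND 29: p_16 = 29·30802440177500588028386 + 832048857378235262841 = 894102814004895288086035, q_16 = 29·30069454386924106284963 + 812249127681198910694 = 872826426348480281174621 → 894102814004895288086035/872826426348480281174621
APPEND 28: p_17 = 28·894102814004895288086035 + 30802440177500588028386 = 25065681232314568654437366, q_17 = 28·872826426348480281174621 + 30069454386924106284963 = 24469209392144371979174351 → 25065681232314568654437366/24469209392144371979174351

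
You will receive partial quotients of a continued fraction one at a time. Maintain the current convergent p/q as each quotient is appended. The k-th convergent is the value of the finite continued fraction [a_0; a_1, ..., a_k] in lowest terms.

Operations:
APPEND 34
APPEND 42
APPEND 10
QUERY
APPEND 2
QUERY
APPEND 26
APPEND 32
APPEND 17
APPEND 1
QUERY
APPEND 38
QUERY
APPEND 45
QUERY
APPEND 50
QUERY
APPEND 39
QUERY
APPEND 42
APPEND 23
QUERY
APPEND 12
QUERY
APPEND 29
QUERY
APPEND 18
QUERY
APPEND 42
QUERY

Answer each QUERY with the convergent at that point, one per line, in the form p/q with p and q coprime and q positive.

APPEND 34: p_0 = 34·1 + 0 = 34, q_0 = 34·0 + 1 = 1 → 34/1
APPEND 42: p_1 = 42·34 + 1 = 1429, q_1 = 42·1 + 0 = 42 → 1429/42
APPEND 10: p_2 = 10·1429 + 34 = 14324, q_2 = 10·42 + 1 = 421 → 14324/421
APPEND 2: p_3 = 2·14324 + 1429 = 30077, q_3 = 2·421 + 42 = 884 → 30077/884
APPEND 26: p_4 = 26·30077 + 14324 = 796326, q_4 = 26·884 + 421 = 23405 → 796326/23405
APPEND 32: p_5 = 32·796326 + 30077 = 25512509, q_5 = 32·23405 + 884 = 749844 → 25512509/749844
APPEND 17: p_6 = 17·25512509 + 796326 = 434508979, q_6 = 17·749844 + 23405 = 12770753 → 434508979/12770753
APPEND 1: p_7 = 1·434508979 + 25512509 = 460021488, q_7 = 1·12770753 + 749844 = 13520597 → 460021488/13520597
APPEND 38: p_8 = 38·460021488 + 434508979 = 17915325523, q_8 = 38·13520597 + 12770753 = 526553439 → 17915325523/526553439
APPEND 45: p_9 = 45·17915325523 + 460021488 = 806649670023, q_9 = 45·526553439 + 13520597 = 23708425352 → 806649670023/23708425352
APPEND 50: p_10 = 50·806649670023 + 17915325523 = 40350398826673, q_10 = 50·23708425352 + 526553439 = 1185947821039 → 40350398826673/1185947821039
APPEND 39: p_11 = 39·40350398826673 + 806649670023 = 1574472203910270, q_11 = 39·1185947821039 + 23708425352 = 46275673445873 → 1574472203910270/46275673445873
APPEND 42: p_12 = 42·1574472203910270 + 40350398826673 = 66168182963058013, q_12 = 42·46275673445873 + 1185947821039 = 1944764232547705 → 66168182963058013/1944764232547705
APPEND 23: p_13 = 23·66168182963058013 + 1574472203910270 = 1523442680354244569, q_13 = 23·1944764232547705 + 46275673445873 = 44775853022043088 → 1523442680354244569/44775853022043088
APPEND 12: p_14 = 12·1523442680354244569 + 66168182963058013 = 18347480347213992841, q_14 = 12·44775853022043088 + 1944764232547705 = 539255000497064761 → 18347480347213992841/539255000497064761
APPEND 29: p_15 = 29·18347480347213992841 + 1523442680354244569 = 533600372749560036958, q_15 = 29·539255000497064761 + 44775853022043088 = 15683170867436921157 → 533600372749560036958/15683170867436921157
APPEND 18: p_16 = 18·533600372749560036958 + 18347480347213992841 = 9623154189839294658085, q_16 = 18·15683170867436921157 + 539255000497064761 = 282836330614361645587 → 9623154189839294658085/282836330614361645587
APPEND 42: p_17 = 42·9623154189839294658085 + 533600372749560036958 = 404706076345999935676528, q_17 = 42·282836330614361645587 + 15683170867436921157 = 11894809056670626035811 → 404706076345999935676528/11894809056670626035811

14324/421
30077/884
460021488/13520597
17915325523/526553439
806649670023/23708425352
40350398826673/1185947821039
1574472203910270/46275673445873
1523442680354244569/44775853022043088
18347480347213992841/539255000497064761
533600372749560036958/15683170867436921157
9623154189839294658085/282836330614361645587
404706076345999935676528/11894809056670626035811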